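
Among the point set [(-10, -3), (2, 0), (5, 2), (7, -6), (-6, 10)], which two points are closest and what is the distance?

Computing all pairwise distances among 5 points:

d((-10, -3), (2, 0)) = 12.3693
d((-10, -3), (5, 2)) = 15.8114
d((-10, -3), (7, -6)) = 17.2627
d((-10, -3), (-6, 10)) = 13.6015
d((2, 0), (5, 2)) = 3.6056 <-- minimum
d((2, 0), (7, -6)) = 7.8102
d((2, 0), (-6, 10)) = 12.8062
d((5, 2), (7, -6)) = 8.2462
d((5, 2), (-6, 10)) = 13.6015
d((7, -6), (-6, 10)) = 20.6155

Closest pair: (2, 0) and (5, 2) with distance 3.6056

The closest pair is (2, 0) and (5, 2) with Euclidean distance 3.6056. For 5 points, brute-force pairwise comparison is shown above. For large n, the divide-and-conquer algorithm (sort by x, recurse on halves, check the dividing strip) achieves O(n log n).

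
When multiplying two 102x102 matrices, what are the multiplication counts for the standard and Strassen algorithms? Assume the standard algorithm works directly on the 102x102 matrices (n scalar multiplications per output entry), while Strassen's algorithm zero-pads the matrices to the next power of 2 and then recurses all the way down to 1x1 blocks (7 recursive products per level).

Matrix multiplication for 102x102 matrices:

Strassen's algorithm requires power-of-2 dimensions. Pad 102x102 to 128x128 (next power of 2).

Standard algorithm: 102^3 = 1061208 multiplications
Strassen's algorithm: 7^(log2(128)) = 7^7 = 823543 multiplications
Savings: 1061208 - 823543 = 237665 multiplications

Standard: 1061208 multiplications (102^3). Strassen: 823543 multiplications (7^7, after padding to 128x128). Strassen reduces 8 recursive multiplications to 7 at each level.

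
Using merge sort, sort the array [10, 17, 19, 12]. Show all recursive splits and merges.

Merge sort trace:

Split: [10, 17, 19, 12] -> [10, 17] and [19, 12]
  Split: [10, 17] -> [10] and [17]
  Merge: [10] + [17] -> [10, 17]
  Split: [19, 12] -> [19] and [12]
  Merge: [19] + [12] -> [12, 19]
Merge: [10, 17] + [12, 19] -> [10, 12, 17, 19]

Final sorted array: [10, 12, 17, 19]

The merge sort proceeds by recursively splitting the array and merging sorted halves.
After all merges, the sorted array is [10, 12, 17, 19].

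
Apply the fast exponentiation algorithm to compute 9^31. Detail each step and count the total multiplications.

Computing 9^31 by squaring (build up from 9^1; each line after the first costs one multiplication):

9^1 = 9
9^2 = (9^1)^2 = 9^2 = 81
9^3 = 9 * 9^2 = 9 * 81 = 729
9^6 = (9^3)^2 = 729^2 = 531441
9^7 = 9 * 9^6 = 9 * 531441 = 4782969
9^14 = (9^7)^2 = 4782969^2 = 22876792454961
9^15 = 9 * 9^14 = 9 * 22876792454961 = 205891132094649
9^30 = (9^15)^2 = 205891132094649^2 = 42391158275216203514294433201
9^31 = 9 * 9^30 = 9 * 42391158275216203514294433201 = 381520424476945831628649898809

Result: 381520424476945831628649898809
Multiplications needed: 8 (8 lines after 9^1)

9^31 = 381520424476945831628649898809. Using exponentiation by squaring, this requires 8 multiplications. The key idea: if the exponent is even, square the half-power; if odd, multiply by the base once.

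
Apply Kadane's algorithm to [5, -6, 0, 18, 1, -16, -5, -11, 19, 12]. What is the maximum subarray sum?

Using Kadane's algorithm on [5, -6, 0, 18, 1, -16, -5, -11, 19, 12]:

Scanning through the array:
Position 1 (value -6): max_ending_here = -1, max_so_far = 5
Position 2 (value 0): max_ending_here = 0, max_so_far = 5
Position 3 (value 18): max_ending_here = 18, max_so_far = 18
Position 4 (value 1): max_ending_here = 19, max_so_far = 19
Position 5 (value -16): max_ending_here = 3, max_so_far = 19
Position 6 (value -5): max_ending_here = -2, max_so_far = 19
Position 7 (value -11): max_ending_here = -11, max_so_far = 19
Position 8 (value 19): max_ending_here = 19, max_so_far = 19
Position 9 (value 12): max_ending_here = 31, max_so_far = 31

Maximum subarray: [19, 12]
Maximum sum: 31

The maximum subarray is [19, 12] with sum 31. This subarray runs from index 8 to index 9.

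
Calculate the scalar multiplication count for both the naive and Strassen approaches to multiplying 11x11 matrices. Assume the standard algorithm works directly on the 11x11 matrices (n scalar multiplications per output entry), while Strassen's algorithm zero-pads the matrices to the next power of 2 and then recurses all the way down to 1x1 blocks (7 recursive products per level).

Matrix multiplication for 11x11 matrices:

Strassen's algorithm requires power-of-2 dimensions. Pad 11x11 to 16x16 (next power of 2).

Standard algorithm: 11^3 = 1331 multiplications
Strassen's algorithm: 7^(log2(16)) = 7^4 = 2401 multiplications
Difference: 1331 - 2401 = -1070 (Strassen uses MORE here due to padding overhead — for small or just-over-power-of-2 n, padding can outweigh the per-level savings)

Standard: 1331 multiplications (11^3). Strassen: 2401 multiplications (7^4, after padding to 16x16). Strassen reduces 8 recursive multiplications to 7 at each level.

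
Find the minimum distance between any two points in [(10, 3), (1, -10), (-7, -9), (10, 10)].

Computing all pairwise distances among 4 points:

d((10, 3), (1, -10)) = 15.8114
d((10, 3), (-7, -9)) = 20.8087
d((10, 3), (10, 10)) = 7.0 <-- minimum
d((1, -10), (-7, -9)) = 8.0623
d((1, -10), (10, 10)) = 21.9317
d((-7, -9), (10, 10)) = 25.4951

Closest pair: (10, 3) and (10, 10) with distance 7.0

The closest pair is (10, 3) and (10, 10) with Euclidean distance 7.0. For 4 points, brute-force pairwise comparison is shown above. For large n, the divide-and-conquer algorithm (sort by x, recurse on halves, check the dividing strip) achieves O(n log n).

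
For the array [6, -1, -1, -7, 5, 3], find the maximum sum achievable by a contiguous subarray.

Using Kadane's algorithm on [6, -1, -1, -7, 5, 3]:

Scanning through the array:
Position 1 (value -1): max_ending_here = 5, max_so_far = 6
Position 2 (value -1): max_ending_here = 4, max_so_far = 6
Position 3 (value -7): max_ending_here = -3, max_so_far = 6
Position 4 (value 5): max_ending_here = 5, max_so_far = 6
Position 5 (value 3): max_ending_here = 8, max_so_far = 8

Maximum subarray: [5, 3]
Maximum sum: 8

The maximum subarray is [5, 3] with sum 8. This subarray runs from index 4 to index 5.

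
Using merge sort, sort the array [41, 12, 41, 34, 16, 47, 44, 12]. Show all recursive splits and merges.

Merge sort trace:

Split: [41, 12, 41, 34, 16, 47, 44, 12] -> [41, 12, 41, 34] and [16, 47, 44, 12]
  Split: [41, 12, 41, 34] -> [41, 12] and [41, 34]
    Split: [41, 12] -> [41] and [12]
    Merge: [41] + [12] -> [12, 41]
    Split: [41, 34] -> [41] and [34]
    Merge: [41] + [34] -> [34, 41]
  Merge: [12, 41] + [34, 41] -> [12, 34, 41, 41]
  Split: [16, 47, 44, 12] -> [16, 47] and [44, 12]
    Split: [16, 47] -> [16] and [47]
    Merge: [16] + [47] -> [16, 47]
    Split: [44, 12] -> [44] and [12]
    Merge: [44] + [12] -> [12, 44]
  Merge: [16, 47] + [12, 44] -> [12, 16, 44, 47]
Merge: [12, 34, 41, 41] + [12, 16, 44, 47] -> [12, 12, 16, 34, 41, 41, 44, 47]

Final sorted array: [12, 12, 16, 34, 41, 41, 44, 47]

The merge sort proceeds by recursively splitting the array and merging sorted halves.
After all merges, the sorted array is [12, 12, 16, 34, 41, 41, 44, 47].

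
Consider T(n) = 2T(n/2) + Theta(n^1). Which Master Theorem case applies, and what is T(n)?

Master Theorem for T(n) = 2T(n/2) + O(n^1):

a = 2, b = 2, c = 1
log_b(a) = log_2(2) = 1.0000

Case 2: c = 1 = log_2(2) = 1.0000
T(n) = O(n^1 log n) = O(n log n)

For T(n) = 2T(n/2) + O(n^1): log_2(2) = 1.0000. This is Case 2 of the Master Theorem (c = log_b(a), equal work at all levels), giving O(n log n).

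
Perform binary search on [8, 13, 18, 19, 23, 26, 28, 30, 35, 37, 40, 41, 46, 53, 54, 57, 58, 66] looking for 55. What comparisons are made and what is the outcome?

Binary search for 55 in [8, 13, 18, 19, 23, 26, 28, 30, 35, 37, 40, 41, 46, 53, 54, 57, 58, 66]:

lo=0, hi=17, mid=8, arr[mid]=35 -> 35 < 55, search right half
lo=9, hi=17, mid=13, arr[mid]=53 -> 53 < 55, search right half
lo=14, hi=17, mid=15, arr[mid]=57 -> 57 > 55, search left half
lo=14, hi=14, mid=14, arr[mid]=54 -> 54 < 55, search right half
lo=15 > hi=14, target 55 not found

Binary search determines that 55 is not in the array after 4 comparisons. The search space was exhausted without finding the target.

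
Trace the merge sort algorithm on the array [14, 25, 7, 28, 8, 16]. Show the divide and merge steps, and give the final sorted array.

Merge sort trace:

Split: [14, 25, 7, 28, 8, 16] -> [14, 25, 7] and [28, 8, 16]
  Split: [14, 25, 7] -> [14] and [25, 7]
    Split: [25, 7] -> [25] and [7]
    Merge: [25] + [7] -> [7, 25]
  Merge: [14] + [7, 25] -> [7, 14, 25]
  Split: [28, 8, 16] -> [28] and [8, 16]
    Split: [8, 16] -> [8] and [16]
    Merge: [8] + [16] -> [8, 16]
  Merge: [28] + [8, 16] -> [8, 16, 28]
Merge: [7, 14, 25] + [8, 16, 28] -> [7, 8, 14, 16, 25, 28]

Final sorted array: [7, 8, 14, 16, 25, 28]

The merge sort proceeds by recursively splitting the array and merging sorted halves.
After all merges, the sorted array is [7, 8, 14, 16, 25, 28].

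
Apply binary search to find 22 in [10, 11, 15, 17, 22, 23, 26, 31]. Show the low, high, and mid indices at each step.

Binary search for 22 in [10, 11, 15, 17, 22, 23, 26, 31]:

lo=0, hi=7, mid=3, arr[mid]=17 -> 17 < 22, search right half
lo=4, hi=7, mid=5, arr[mid]=23 -> 23 > 22, search left half
lo=4, hi=4, mid=4, arr[mid]=22 -> Found target at index 4!

Binary search finds 22 at index 4 after 3 comparisons. The search repeatedly halves the search space by comparing with the middle element.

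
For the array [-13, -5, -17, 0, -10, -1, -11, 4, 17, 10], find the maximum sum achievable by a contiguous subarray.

Using Kadane's algorithm on [-13, -5, -17, 0, -10, -1, -11, 4, 17, 10]:

Scanning through the array:
Position 1 (value -5): max_ending_here = -5, max_so_far = -5
Position 2 (value -17): max_ending_here = -17, max_so_far = -5
Position 3 (value 0): max_ending_here = 0, max_so_far = 0
Position 4 (value -10): max_ending_here = -10, max_so_far = 0
Position 5 (value -1): max_ending_here = -1, max_so_far = 0
Position 6 (value -11): max_ending_here = -11, max_so_far = 0
Position 7 (value 4): max_ending_here = 4, max_so_far = 4
Position 8 (value 17): max_ending_here = 21, max_so_far = 21
Position 9 (value 10): max_ending_here = 31, max_so_far = 31

Maximum subarray: [4, 17, 10]
Maximum sum: 31

The maximum subarray is [4, 17, 10] with sum 31. This subarray runs from index 7 to index 9.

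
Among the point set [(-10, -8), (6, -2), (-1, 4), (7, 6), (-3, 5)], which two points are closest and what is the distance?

Computing all pairwise distances among 5 points:

d((-10, -8), (6, -2)) = 17.088
d((-10, -8), (-1, 4)) = 15.0
d((-10, -8), (7, 6)) = 22.0227
d((-10, -8), (-3, 5)) = 14.7648
d((6, -2), (-1, 4)) = 9.2195
d((6, -2), (7, 6)) = 8.0623
d((6, -2), (-3, 5)) = 11.4018
d((-1, 4), (7, 6)) = 8.2462
d((-1, 4), (-3, 5)) = 2.2361 <-- minimum
d((7, 6), (-3, 5)) = 10.0499

Closest pair: (-1, 4) and (-3, 5) with distance 2.2361

The closest pair is (-1, 4) and (-3, 5) with Euclidean distance 2.2361. For 5 points, brute-force pairwise comparison is shown above. For large n, the divide-and-conquer algorithm (sort by x, recurse on halves, check the dividing strip) achieves O(n log n).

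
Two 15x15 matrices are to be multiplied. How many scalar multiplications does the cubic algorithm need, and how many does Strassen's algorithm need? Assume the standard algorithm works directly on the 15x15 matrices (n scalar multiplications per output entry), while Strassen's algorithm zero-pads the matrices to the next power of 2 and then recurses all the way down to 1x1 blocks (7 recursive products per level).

Matrix multiplication for 15x15 matrices:

Strassen's algorithm requires power-of-2 dimensions. Pad 15x15 to 16x16 (next power of 2).

Standard algorithm: 15^3 = 3375 multiplications
Strassen's algorithm: 7^(log2(16)) = 7^4 = 2401 multiplications
Savings: 3375 - 2401 = 974 multiplications

Standard: 3375 multiplications (15^3). Strassen: 2401 multiplications (7^4, after padding to 16x16). Strassen reduces 8 recursive multiplications to 7 at each level.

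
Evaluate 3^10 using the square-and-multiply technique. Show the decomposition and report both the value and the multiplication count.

Computing 3^10 by squaring (build up from 3^1; each line after the first costs one multiplication):

3^1 = 3
3^2 = (3^1)^2 = 3^2 = 9
3^4 = (3^2)^2 = 9^2 = 81
3^5 = 3 * 3^4 = 3 * 81 = 243
3^10 = (3^5)^2 = 243^2 = 59049

Result: 59049
Multiplications needed: 4 (4 lines after 3^1)

3^10 = 59049. Using exponentiation by squaring, this requires 4 multiplications. The key idea: if the exponent is even, square the half-power; if odd, multiply by the base once.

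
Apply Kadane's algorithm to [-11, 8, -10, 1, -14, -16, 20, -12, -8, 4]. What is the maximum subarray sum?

Using Kadane's algorithm on [-11, 8, -10, 1, -14, -16, 20, -12, -8, 4]:

Scanning through the array:
Position 1 (value 8): max_ending_here = 8, max_so_far = 8
Position 2 (value -10): max_ending_here = -2, max_so_far = 8
Position 3 (value 1): max_ending_here = 1, max_so_far = 8
Position 4 (value -14): max_ending_here = -13, max_so_far = 8
Position 5 (value -16): max_ending_here = -16, max_so_far = 8
Position 6 (value 20): max_ending_here = 20, max_so_far = 20
Position 7 (value -12): max_ending_here = 8, max_so_far = 20
Position 8 (value -8): max_ending_here = 0, max_so_far = 20
Position 9 (value 4): max_ending_here = 4, max_so_far = 20

Maximum subarray: [20]
Maximum sum: 20

The maximum subarray is [20] with sum 20. This subarray runs from index 6 to index 6.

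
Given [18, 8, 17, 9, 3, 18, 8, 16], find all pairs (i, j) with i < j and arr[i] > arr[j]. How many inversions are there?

Finding inversions in [18, 8, 17, 9, 3, 18, 8, 16]:

(0, 1): arr[0]=18 > arr[1]=8
(0, 2): arr[0]=18 > arr[2]=17
(0, 3): arr[0]=18 > arr[3]=9
(0, 4): arr[0]=18 > arr[4]=3
(0, 6): arr[0]=18 > arr[6]=8
(0, 7): arr[0]=18 > arr[7]=16
(1, 4): arr[1]=8 > arr[4]=3
(2, 3): arr[2]=17 > arr[3]=9
(2, 4): arr[2]=17 > arr[4]=3
(2, 6): arr[2]=17 > arr[6]=8
(2, 7): arr[2]=17 > arr[7]=16
(3, 4): arr[3]=9 > arr[4]=3
(3, 6): arr[3]=9 > arr[6]=8
(5, 6): arr[5]=18 > arr[6]=8
(5, 7): arr[5]=18 > arr[7]=16

Total inversions: 15

The array has 15 inversion(s): (0,1), (0,2), (0,3), (0,4), (0,6), (0,7), (1,4), (2,3), (2,4), (2,6), (2,7), (3,4), (3,6), (5,6), (5,7). Each pair (i,j) satisfies i < j and arr[i] > arr[j].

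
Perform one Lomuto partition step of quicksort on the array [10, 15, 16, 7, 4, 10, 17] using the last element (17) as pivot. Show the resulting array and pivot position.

Lomuto partition with pivot = 17:

Initial array: [10, 15, 16, 7, 4, 10, 17]

arr[0]=10 <= 17: swap with position 0, array becomes [10, 15, 16, 7, 4, 10, 17]
arr[1]=15 <= 17: swap with position 1, array becomes [10, 15, 16, 7, 4, 10, 17]
arr[2]=16 <= 17: swap with position 2, array becomes [10, 15, 16, 7, 4, 10, 17]
arr[3]=7 <= 17: swap with position 3, array becomes [10, 15, 16, 7, 4, 10, 17]
arr[4]=4 <= 17: swap with position 4, array becomes [10, 15, 16, 7, 4, 10, 17]
arr[5]=10 <= 17: swap with position 5, array becomes [10, 15, 16, 7, 4, 10, 17]

Place pivot at position 6: [10, 15, 16, 7, 4, 10, 17]
Pivot position: 6

After partitioning with pivot 17, the array becomes [10, 15, 16, 7, 4, 10, 17]. The pivot is placed at index 6. All elements to the left of the pivot are <= 17, and all elements to the right are > 17.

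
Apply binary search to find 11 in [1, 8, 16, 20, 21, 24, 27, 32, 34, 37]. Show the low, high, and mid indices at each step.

Binary search for 11 in [1, 8, 16, 20, 21, 24, 27, 32, 34, 37]:

lo=0, hi=9, mid=4, arr[mid]=21 -> 21 > 11, search left half
lo=0, hi=3, mid=1, arr[mid]=8 -> 8 < 11, search right half
lo=2, hi=3, mid=2, arr[mid]=16 -> 16 > 11, search left half
lo=2 > hi=1, target 11 not found

Binary search determines that 11 is not in the array after 3 comparisons. The search space was exhausted without finding the target.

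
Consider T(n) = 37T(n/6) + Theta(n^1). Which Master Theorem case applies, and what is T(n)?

Master Theorem for T(n) = 37T(n/6) + O(n^1):

a = 37, b = 6, c = 1
log_b(a) = log_6(37) = 2.0153

Case 1: c = 1 < log_6(37) = 2.0153
T(n) = O(n^(log_6 37))

For T(n) = 37T(n/6) + O(n^1): log_6(37) = 2.0153. This is Case 1 of the Master Theorem (c < log_b(a), work dominated by leaves), giving O(n^(log_6 37)).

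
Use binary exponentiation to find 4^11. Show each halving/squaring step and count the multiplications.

Computing 4^11 by squaring (build up from 4^1; each line after the first costs one multiplication):

4^1 = 4
4^2 = (4^1)^2 = 4^2 = 16
4^4 = (4^2)^2 = 16^2 = 256
4^5 = 4 * 4^4 = 4 * 256 = 1024
4^10 = (4^5)^2 = 1024^2 = 1048576
4^11 = 4 * 4^10 = 4 * 1048576 = 4194304

Result: 4194304
Multiplications needed: 5 (5 lines after 4^1)

4^11 = 4194304. Using exponentiation by squaring, this requires 5 multiplications. The key idea: if the exponent is even, square the half-power; if odd, multiply by the base once.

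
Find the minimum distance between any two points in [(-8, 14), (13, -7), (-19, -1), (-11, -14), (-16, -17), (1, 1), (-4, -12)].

Computing all pairwise distances among 7 points:

d((-8, 14), (13, -7)) = 29.6985
d((-8, 14), (-19, -1)) = 18.6011
d((-8, 14), (-11, -14)) = 28.1603
d((-8, 14), (-16, -17)) = 32.0156
d((-8, 14), (1, 1)) = 15.8114
d((-8, 14), (-4, -12)) = 26.3059
d((13, -7), (-19, -1)) = 32.5576
d((13, -7), (-11, -14)) = 25.0
d((13, -7), (-16, -17)) = 30.6757
d((13, -7), (1, 1)) = 14.4222
d((13, -7), (-4, -12)) = 17.72
d((-19, -1), (-11, -14)) = 15.2643
d((-19, -1), (-16, -17)) = 16.2788
d((-19, -1), (1, 1)) = 20.0998
d((-19, -1), (-4, -12)) = 18.6011
d((-11, -14), (-16, -17)) = 5.831 <-- minimum
d((-11, -14), (1, 1)) = 19.2094
d((-11, -14), (-4, -12)) = 7.2801
d((-16, -17), (1, 1)) = 24.7588
d((-16, -17), (-4, -12)) = 13.0
d((1, 1), (-4, -12)) = 13.9284

Closest pair: (-11, -14) and (-16, -17) with distance 5.831

The closest pair is (-11, -14) and (-16, -17) with Euclidean distance 5.831. For 7 points, brute-force pairwise comparison is shown above. For large n, the divide-and-conquer algorithm (sort by x, recurse on halves, check the dividing strip) achieves O(n log n).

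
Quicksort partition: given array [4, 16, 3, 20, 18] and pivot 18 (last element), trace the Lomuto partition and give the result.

Lomuto partition with pivot = 18:

Initial array: [4, 16, 3, 20, 18]

arr[0]=4 <= 18: swap with position 0, array becomes [4, 16, 3, 20, 18]
arr[1]=16 <= 18: swap with position 1, array becomes [4, 16, 3, 20, 18]
arr[2]=3 <= 18: swap with position 2, array becomes [4, 16, 3, 20, 18]
arr[3]=20 > 18: no swap

Place pivot at position 3: [4, 16, 3, 18, 20]
Pivot position: 3

After partitioning with pivot 18, the array becomes [4, 16, 3, 18, 20]. The pivot is placed at index 3. All elements to the left of the pivot are <= 18, and all elements to the right are > 18.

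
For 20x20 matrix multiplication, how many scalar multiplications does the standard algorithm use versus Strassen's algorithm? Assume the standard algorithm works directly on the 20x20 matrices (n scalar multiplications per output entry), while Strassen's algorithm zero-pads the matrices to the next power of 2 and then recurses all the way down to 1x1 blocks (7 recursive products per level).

Matrix multiplication for 20x20 matrices:

Strassen's algorithm requires power-of-2 dimensions. Pad 20x20 to 32x32 (next power of 2).

Standard algorithm: 20^3 = 8000 multiplications
Strassen's algorithm: 7^(log2(32)) = 7^5 = 16807 multiplications
Difference: 8000 - 16807 = -8807 (Strassen uses MORE here due to padding overhead — for small or just-over-power-of-2 n, padding can outweigh the per-level savings)

Standard: 8000 multiplications (20^3). Strassen: 16807 multiplications (7^5, after padding to 32x32). Strassen reduces 8 recursive multiplications to 7 at each level.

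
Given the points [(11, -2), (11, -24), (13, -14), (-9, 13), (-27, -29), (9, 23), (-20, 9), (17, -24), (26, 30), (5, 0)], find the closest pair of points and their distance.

Computing all pairwise distances among 10 points:

d((11, -2), (11, -24)) = 22.0
d((11, -2), (13, -14)) = 12.1655
d((11, -2), (-9, 13)) = 25.0
d((11, -2), (-27, -29)) = 46.6154
d((11, -2), (9, 23)) = 25.0799
d((11, -2), (-20, 9)) = 32.8938
d((11, -2), (17, -24)) = 22.8035
d((11, -2), (26, 30)) = 35.3412
d((11, -2), (5, 0)) = 6.3246
d((11, -24), (13, -14)) = 10.198
d((11, -24), (-9, 13)) = 42.0595
d((11, -24), (-27, -29)) = 38.3275
d((11, -24), (9, 23)) = 47.0425
d((11, -24), (-20, 9)) = 45.2769
d((11, -24), (17, -24)) = 6.0 <-- minimum
d((11, -24), (26, 30)) = 56.0446
d((11, -24), (5, 0)) = 24.7386
d((13, -14), (-9, 13)) = 34.8281
d((13, -14), (-27, -29)) = 42.72
d((13, -14), (9, 23)) = 37.2156
d((13, -14), (-20, 9)) = 40.2244
d((13, -14), (17, -24)) = 10.7703
d((13, -14), (26, 30)) = 45.8803
d((13, -14), (5, 0)) = 16.1245
d((-9, 13), (-27, -29)) = 45.6946
d((-9, 13), (9, 23)) = 20.5913
d((-9, 13), (-20, 9)) = 11.7047
d((-9, 13), (17, -24)) = 45.2217
d((-9, 13), (26, 30)) = 38.9102
d((-9, 13), (5, 0)) = 19.105
d((-27, -29), (9, 23)) = 63.2456
d((-27, -29), (-20, 9)) = 38.6394
d((-27, -29), (17, -24)) = 44.2832
d((-27, -29), (26, 30)) = 79.3095
d((-27, -29), (5, 0)) = 43.1856
d((9, 23), (-20, 9)) = 32.2025
d((9, 23), (17, -24)) = 47.676
d((9, 23), (26, 30)) = 18.3848
d((9, 23), (5, 0)) = 23.3452
d((-20, 9), (17, -24)) = 49.5782
d((-20, 9), (26, 30)) = 50.5668
d((-20, 9), (5, 0)) = 26.5707
d((17, -24), (26, 30)) = 54.7449
d((17, -24), (5, 0)) = 26.8328
d((26, 30), (5, 0)) = 36.6197

Closest pair: (11, -24) and (17, -24) with distance 6.0

The closest pair is (11, -24) and (17, -24) with Euclidean distance 6.0. For 10 points, brute-force pairwise comparison is shown above. For large n, the divide-and-conquer algorithm (sort by x, recurse on halves, check the dividing strip) achieves O(n log n).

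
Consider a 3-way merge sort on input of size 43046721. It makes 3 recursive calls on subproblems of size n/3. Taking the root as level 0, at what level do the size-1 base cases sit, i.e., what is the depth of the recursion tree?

For divide and conquer with division factor 3:

Problem sizes at each level:
Level 0: 43046721
Level 1: 14348907
Level 2: 4782969
Level 3: 1594323
Level 4: 531441
Level 5: 177147
Level 6: 59049
Level 7: 19683
Level 8: 6561
Level 9: 2187
Level 10: 729
Level 11: 243
Level 12: 81
Level 13: 27
Level 14: 9
Level 15: 3
Level 16: 1

The root is level 0 and the size-1 base case is level 16 (the tree spans levels 0 through 16, i.e. 17 levels counting the root), so the depth is the number of divisions: log_3(43046721) = 16

The recursion tree depth is log_3(43046721) = 16. At each level, the problem size is divided by 3, so it takes 16 divisions to reduce to a base case of size 1. The algorithm makes 3 recursive calls at each level.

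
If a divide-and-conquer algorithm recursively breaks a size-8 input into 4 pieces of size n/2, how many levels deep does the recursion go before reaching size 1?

For divide and conquer with division factor 2:

Problem sizes at each level:
Level 0: 8
Level 1: 4
Level 2: 2
Level 3: 1

The root is level 0 and the size-1 base case is level 3 (the tree spans levels 0 through 3, i.e. 4 levels counting the root), so the depth is the number of divisions: log_2(8) = 3

The recursion tree depth is log_2(8) = 3. At each level, the problem size is divided by 2, so it takes 3 divisions to reduce to a base case of size 1. The algorithm makes 4 recursive calls at each level.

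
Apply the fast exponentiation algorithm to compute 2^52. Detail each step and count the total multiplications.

Computing 2^52 by squaring (build up from 2^1; each line after the first costs one multiplication):

2^1 = 2
2^2 = (2^1)^2 = 2^2 = 4
2^3 = 2 * 2^2 = 2 * 4 = 8
2^6 = (2^3)^2 = 8^2 = 64
2^12 = (2^6)^2 = 64^2 = 4096
2^13 = 2 * 2^12 = 2 * 4096 = 8192
2^26 = (2^13)^2 = 8192^2 = 67108864
2^52 = (2^26)^2 = 67108864^2 = 4503599627370496

Result: 4503599627370496
Multiplications needed: 7 (7 lines after 2^1)

2^52 = 4503599627370496. Using exponentiation by squaring, this requires 7 multiplications. The key idea: if the exponent is even, square the half-power; if odd, multiply by the base once.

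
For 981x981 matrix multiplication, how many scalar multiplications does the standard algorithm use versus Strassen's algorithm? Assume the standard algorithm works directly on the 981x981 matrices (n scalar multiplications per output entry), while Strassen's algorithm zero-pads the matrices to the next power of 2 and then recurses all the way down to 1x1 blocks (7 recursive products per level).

Matrix multiplication for 981x981 matrices:

Strassen's algorithm requires power-of-2 dimensions. Pad 981x981 to 1024x1024 (next power of 2).

Standard algorithm: 981^3 = 944076141 multiplications
Strassen's algorithm: 7^(log2(1024)) = 7^10 = 282475249 multiplications
Savings: 944076141 - 282475249 = 661600892 multiplications

Standard: 944076141 multiplications (981^3). Strassen: 282475249 multiplications (7^10, after padding to 1024x1024). Strassen reduces 8 recursive multiplications to 7 at each level.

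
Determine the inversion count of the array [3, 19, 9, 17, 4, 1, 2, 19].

Finding inversions in [3, 19, 9, 17, 4, 1, 2, 19]:

(0, 5): arr[0]=3 > arr[5]=1
(0, 6): arr[0]=3 > arr[6]=2
(1, 2): arr[1]=19 > arr[2]=9
(1, 3): arr[1]=19 > arr[3]=17
(1, 4): arr[1]=19 > arr[4]=4
(1, 5): arr[1]=19 > arr[5]=1
(1, 6): arr[1]=19 > arr[6]=2
(2, 4): arr[2]=9 > arr[4]=4
(2, 5): arr[2]=9 > arr[5]=1
(2, 6): arr[2]=9 > arr[6]=2
(3, 4): arr[3]=17 > arr[4]=4
(3, 5): arr[3]=17 > arr[5]=1
(3, 6): arr[3]=17 > arr[6]=2
(4, 5): arr[4]=4 > arr[5]=1
(4, 6): arr[4]=4 > arr[6]=2

Total inversions: 15

The array has 15 inversion(s): (0,5), (0,6), (1,2), (1,3), (1,4), (1,5), (1,6), (2,4), (2,5), (2,6), (3,4), (3,5), (3,6), (4,5), (4,6). Each pair (i,j) satisfies i < j and arr[i] > arr[j].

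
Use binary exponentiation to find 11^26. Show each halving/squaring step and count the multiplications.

Computing 11^26 by squaring (build up from 11^1; each line after the first costs one multiplication):

11^1 = 11
11^2 = (11^1)^2 = 11^2 = 121
11^3 = 11 * 11^2 = 11 * 121 = 1331
11^6 = (11^3)^2 = 1331^2 = 1771561
11^12 = (11^6)^2 = 1771561^2 = 3138428376721
11^13 = 11 * 11^12 = 11 * 3138428376721 = 34522712143931
11^26 = (11^13)^2 = 34522712143931^2 = 1191817653772720942460132761

Result: 1191817653772720942460132761
Multiplications needed: 6 (6 lines after 11^1)

11^26 = 1191817653772720942460132761. Using exponentiation by squaring, this requires 6 multiplications. The key idea: if the exponent is even, square the half-power; if odd, multiply by the base once.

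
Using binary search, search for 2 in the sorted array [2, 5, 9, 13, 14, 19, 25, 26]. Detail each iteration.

Binary search for 2 in [2, 5, 9, 13, 14, 19, 25, 26]:

lo=0, hi=7, mid=3, arr[mid]=13 -> 13 > 2, search left half
lo=0, hi=2, mid=1, arr[mid]=5 -> 5 > 2, search left half
lo=0, hi=0, mid=0, arr[mid]=2 -> Found target at index 0!

Binary search finds 2 at index 0 after 3 comparisons. The search repeatedly halves the search space by comparing with the middle element.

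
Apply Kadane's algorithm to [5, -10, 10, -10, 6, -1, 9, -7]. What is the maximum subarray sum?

Using Kadane's algorithm on [5, -10, 10, -10, 6, -1, 9, -7]:

Scanning through the array:
Position 1 (value -10): max_ending_here = -5, max_so_far = 5
Position 2 (value 10): max_ending_here = 10, max_so_far = 10
Position 3 (value -10): max_ending_here = 0, max_so_far = 10
Position 4 (value 6): max_ending_here = 6, max_so_far = 10
Position 5 (value -1): max_ending_here = 5, max_so_far = 10
Position 6 (value 9): max_ending_here = 14, max_so_far = 14
Position 7 (value -7): max_ending_here = 7, max_so_far = 14

Maximum subarray: [10, -10, 6, -1, 9]
Maximum sum: 14

The maximum subarray is [10, -10, 6, -1, 9] with sum 14. This subarray runs from index 2 to index 6.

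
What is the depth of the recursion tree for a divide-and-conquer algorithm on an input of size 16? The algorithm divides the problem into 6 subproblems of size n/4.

For divide and conquer with division factor 4:

Problem sizes at each level:
Level 0: 16
Level 1: 4
Level 2: 1

The root is level 0 and the size-1 base case is level 2 (the tree spans levels 0 through 2, i.e. 3 levels counting the root), so the depth is the number of divisions: log_4(16) = 2

The recursion tree depth is log_4(16) = 2. At each level, the problem size is divided by 4, so it takes 2 divisions to reduce to a base case of size 1. The algorithm makes 6 recursive calls at each level.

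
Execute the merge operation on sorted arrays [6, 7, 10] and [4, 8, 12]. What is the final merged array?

Merging process:

Compare 6 vs 4: take 4 from right. Merged: [4]
Compare 6 vs 8: take 6 from left. Merged: [4, 6]
Compare 7 vs 8: take 7 from left. Merged: [4, 6, 7]
Compare 10 vs 8: take 8 from right. Merged: [4, 6, 7, 8]
Compare 10 vs 12: take 10 from left. Merged: [4, 6, 7, 8, 10]
Append remaining from right: [12]. Merged: [4, 6, 7, 8, 10, 12]

Final merged array: [4, 6, 7, 8, 10, 12]
Total comparisons: 5

The merged array is [4, 6, 7, 8, 10, 12], requiring 5 comparisons. The merge step runs in O(n) time where n is the total number of elements.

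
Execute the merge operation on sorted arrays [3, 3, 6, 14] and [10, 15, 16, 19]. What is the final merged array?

Merging process:

Compare 3 vs 10: take 3 from left. Merged: [3]
Compare 3 vs 10: take 3 from left. Merged: [3, 3]
Compare 6 vs 10: take 6 from left. Merged: [3, 3, 6]
Compare 14 vs 10: take 10 from right. Merged: [3, 3, 6, 10]
Compare 14 vs 15: take 14 from left. Merged: [3, 3, 6, 10, 14]
Append remaining from right: [15, 16, 19]. Merged: [3, 3, 6, 10, 14, 15, 16, 19]

Final merged array: [3, 3, 6, 10, 14, 15, 16, 19]
Total comparisons: 5

The merged array is [3, 3, 6, 10, 14, 15, 16, 19], requiring 5 comparisons. The merge step runs in O(n) time where n is the total number of elements.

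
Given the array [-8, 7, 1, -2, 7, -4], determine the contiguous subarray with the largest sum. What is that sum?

Using Kadane's algorithm on [-8, 7, 1, -2, 7, -4]:

Scanning through the array:
Position 1 (value 7): max_ending_here = 7, max_so_far = 7
Position 2 (value 1): max_ending_here = 8, max_so_far = 8
Position 3 (value -2): max_ending_here = 6, max_so_far = 8
Position 4 (value 7): max_ending_here = 13, max_so_far = 13
Position 5 (value -4): max_ending_here = 9, max_so_far = 13

Maximum subarray: [7, 1, -2, 7]
Maximum sum: 13

The maximum subarray is [7, 1, -2, 7] with sum 13. This subarray runs from index 1 to index 4.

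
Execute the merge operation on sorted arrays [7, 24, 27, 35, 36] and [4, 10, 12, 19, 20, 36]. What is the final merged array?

Merging process:

Compare 7 vs 4: take 4 from right. Merged: [4]
Compare 7 vs 10: take 7 from left. Merged: [4, 7]
Compare 24 vs 10: take 10 from right. Merged: [4, 7, 10]
Compare 24 vs 12: take 12 from right. Merged: [4, 7, 10, 12]
Compare 24 vs 19: take 19 from right. Merged: [4, 7, 10, 12, 19]
Compare 24 vs 20: take 20 from right. Merged: [4, 7, 10, 12, 19, 20]
Compare 24 vs 36: take 24 from left. Merged: [4, 7, 10, 12, 19, 20, 24]
Compare 27 vs 36: take 27 from left. Merged: [4, 7, 10, 12, 19, 20, 24, 27]
Compare 35 vs 36: take 35 from left. Merged: [4, 7, 10, 12, 19, 20, 24, 27, 35]
Compare 36 vs 36: take 36 from left. Merged: [4, 7, 10, 12, 19, 20, 24, 27, 35, 36]
Append remaining from right: [36]. Merged: [4, 7, 10, 12, 19, 20, 24, 27, 35, 36, 36]

Final merged array: [4, 7, 10, 12, 19, 20, 24, 27, 35, 36, 36]
Total comparisons: 10

The merged array is [4, 7, 10, 12, 19, 20, 24, 27, 35, 36, 36], requiring 10 comparisons. The merge step runs in O(n) time where n is the total number of elements.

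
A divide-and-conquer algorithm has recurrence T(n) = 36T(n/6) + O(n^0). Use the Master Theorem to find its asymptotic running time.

Master Theorem for T(n) = 36T(n/6) + O(n^0):

a = 36, b = 6, c = 0
log_b(a) = log_6(36) = 2.0000

Case 1: c = 0 < log_6(36) = 2.0000
T(n) = O(n^(log_6 36)) = O(n^2)

For T(n) = 36T(n/6) + O(n^0): log_6(36) = 2.0000. This is Case 1 of the Master Theorem (c < log_b(a), work dominated by leaves), giving O(n^2).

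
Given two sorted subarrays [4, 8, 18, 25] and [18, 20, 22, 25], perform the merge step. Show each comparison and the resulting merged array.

Merging process:

Compare 4 vs 18: take 4 from left. Merged: [4]
Compare 8 vs 18: take 8 from left. Merged: [4, 8]
Compare 18 vs 18: take 18 from left. Merged: [4, 8, 18]
Compare 25 vs 18: take 18 from right. Merged: [4, 8, 18, 18]
Compare 25 vs 20: take 20 from right. Merged: [4, 8, 18, 18, 20]
Compare 25 vs 22: take 22 from right. Merged: [4, 8, 18, 18, 20, 22]
Compare 25 vs 25: take 25 from left. Merged: [4, 8, 18, 18, 20, 22, 25]
Append remaining from right: [25]. Merged: [4, 8, 18, 18, 20, 22, 25, 25]

Final merged array: [4, 8, 18, 18, 20, 22, 25, 25]
Total comparisons: 7

The merged array is [4, 8, 18, 18, 20, 22, 25, 25], requiring 7 comparisons. The merge step runs in O(n) time where n is the total number of elements.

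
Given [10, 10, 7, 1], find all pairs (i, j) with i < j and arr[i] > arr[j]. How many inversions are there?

Finding inversions in [10, 10, 7, 1]:

(0, 2): arr[0]=10 > arr[2]=7
(0, 3): arr[0]=10 > arr[3]=1
(1, 2): arr[1]=10 > arr[2]=7
(1, 3): arr[1]=10 > arr[3]=1
(2, 3): arr[2]=7 > arr[3]=1

Total inversions: 5

The array has 5 inversion(s): (0,2), (0,3), (1,2), (1,3), (2,3). Each pair (i,j) satisfies i < j and arr[i] > arr[j].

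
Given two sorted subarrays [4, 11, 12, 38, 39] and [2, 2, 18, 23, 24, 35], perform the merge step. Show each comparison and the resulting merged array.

Merging process:

Compare 4 vs 2: take 2 from right. Merged: [2]
Compare 4 vs 2: take 2 from right. Merged: [2, 2]
Compare 4 vs 18: take 4 from left. Merged: [2, 2, 4]
Compare 11 vs 18: take 11 from left. Merged: [2, 2, 4, 11]
Compare 12 vs 18: take 12 from left. Merged: [2, 2, 4, 11, 12]
Compare 38 vs 18: take 18 from right. Merged: [2, 2, 4, 11, 12, 18]
Compare 38 vs 23: take 23 from right. Merged: [2, 2, 4, 11, 12, 18, 23]
Compare 38 vs 24: take 24 from right. Merged: [2, 2, 4, 11, 12, 18, 23, 24]
Compare 38 vs 35: take 35 from right. Merged: [2, 2, 4, 11, 12, 18, 23, 24, 35]
Append remaining from left: [38, 39]. Merged: [2, 2, 4, 11, 12, 18, 23, 24, 35, 38, 39]

Final merged array: [2, 2, 4, 11, 12, 18, 23, 24, 35, 38, 39]
Total comparisons: 9

The merged array is [2, 2, 4, 11, 12, 18, 23, 24, 35, 38, 39], requiring 9 comparisons. The merge step runs in O(n) time where n is the total number of elements.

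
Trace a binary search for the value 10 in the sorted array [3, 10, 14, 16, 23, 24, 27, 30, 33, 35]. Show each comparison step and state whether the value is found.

Binary search for 10 in [3, 10, 14, 16, 23, 24, 27, 30, 33, 35]:

lo=0, hi=9, mid=4, arr[mid]=23 -> 23 > 10, search left half
lo=0, hi=3, mid=1, arr[mid]=10 -> Found target at index 1!

Binary search finds 10 at index 1 after 2 comparisons. The search repeatedly halves the search space by comparing with the middle element.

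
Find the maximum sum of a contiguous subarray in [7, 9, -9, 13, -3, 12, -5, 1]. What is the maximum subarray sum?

Using Kadane's algorithm on [7, 9, -9, 13, -3, 12, -5, 1]:

Scanning through the array:
Position 1 (value 9): max_ending_here = 16, max_so_far = 16
Position 2 (value -9): max_ending_here = 7, max_so_far = 16
Position 3 (value 13): max_ending_here = 20, max_so_far = 20
Position 4 (value -3): max_ending_here = 17, max_so_far = 20
Position 5 (value 12): max_ending_here = 29, max_so_far = 29
Position 6 (value -5): max_ending_here = 24, max_so_far = 29
Position 7 (value 1): max_ending_here = 25, max_so_far = 29

Maximum subarray: [7, 9, -9, 13, -3, 12]
Maximum sum: 29

The maximum subarray is [7, 9, -9, 13, -3, 12] with sum 29. This subarray runs from index 0 to index 5.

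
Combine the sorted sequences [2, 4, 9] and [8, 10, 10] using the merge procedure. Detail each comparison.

Merging process:

Compare 2 vs 8: take 2 from left. Merged: [2]
Compare 4 vs 8: take 4 from left. Merged: [2, 4]
Compare 9 vs 8: take 8 from right. Merged: [2, 4, 8]
Compare 9 vs 10: take 9 from left. Merged: [2, 4, 8, 9]
Append remaining from right: [10, 10]. Merged: [2, 4, 8, 9, 10, 10]

Final merged array: [2, 4, 8, 9, 10, 10]
Total comparisons: 4

The merged array is [2, 4, 8, 9, 10, 10], requiring 4 comparisons. The merge step runs in O(n) time where n is the total number of elements.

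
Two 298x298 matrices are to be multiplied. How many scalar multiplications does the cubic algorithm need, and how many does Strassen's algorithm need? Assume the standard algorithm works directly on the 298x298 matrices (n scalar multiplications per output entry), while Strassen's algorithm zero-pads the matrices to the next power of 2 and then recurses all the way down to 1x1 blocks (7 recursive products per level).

Matrix multiplication for 298x298 matrices:

Strassen's algorithm requires power-of-2 dimensions. Pad 298x298 to 512x512 (next power of 2).

Standard algorithm: 298^3 = 26463592 multiplications
Strassen's algorithm: 7^(log2(512)) = 7^9 = 40353607 multiplications
Difference: 26463592 - 40353607 = -13890015 (Strassen uses MORE here due to padding overhead — for small or just-over-power-of-2 n, padding can outweigh the per-level savings)

Standard: 26463592 multiplications (298^3). Strassen: 40353607 multiplications (7^9, after padding to 512x512). Strassen reduces 8 recursive multiplications to 7 at each level.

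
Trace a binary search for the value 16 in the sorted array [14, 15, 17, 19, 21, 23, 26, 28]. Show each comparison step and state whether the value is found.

Binary search for 16 in [14, 15, 17, 19, 21, 23, 26, 28]:

lo=0, hi=7, mid=3, arr[mid]=19 -> 19 > 16, search left half
lo=0, hi=2, mid=1, arr[mid]=15 -> 15 < 16, search right half
lo=2, hi=2, mid=2, arr[mid]=17 -> 17 > 16, search left half
lo=2 > hi=1, target 16 not found

Binary search determines that 16 is not in the array after 3 comparisons. The search space was exhausted without finding the target.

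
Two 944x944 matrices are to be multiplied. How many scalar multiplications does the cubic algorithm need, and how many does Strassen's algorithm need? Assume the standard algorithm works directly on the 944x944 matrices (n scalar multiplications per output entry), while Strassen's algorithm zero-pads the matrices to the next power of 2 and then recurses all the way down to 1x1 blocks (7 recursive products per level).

Matrix multiplication for 944x944 matrices:

Strassen's algorithm requires power-of-2 dimensions. Pad 944x944 to 1024x1024 (next power of 2).

Standard algorithm: 944^3 = 841232384 multiplications
Strassen's algorithm: 7^(log2(1024)) = 7^10 = 282475249 multiplications
Savings: 841232384 - 282475249 = 558757135 multiplications

Standard: 841232384 multiplications (944^3). Strassen: 282475249 multiplications (7^10, after padding to 1024x1024). Strassen reduces 8 recursive multiplications to 7 at each level.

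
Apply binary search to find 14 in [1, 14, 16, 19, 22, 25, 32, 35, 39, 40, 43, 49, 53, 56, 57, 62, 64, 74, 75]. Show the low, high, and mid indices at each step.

Binary search for 14 in [1, 14, 16, 19, 22, 25, 32, 35, 39, 40, 43, 49, 53, 56, 57, 62, 64, 74, 75]:

lo=0, hi=18, mid=9, arr[mid]=40 -> 40 > 14, search left half
lo=0, hi=8, mid=4, arr[mid]=22 -> 22 > 14, search left half
lo=0, hi=3, mid=1, arr[mid]=14 -> Found target at index 1!

Binary search finds 14 at index 1 after 3 comparisons. The search repeatedly halves the search space by comparing with the middle element.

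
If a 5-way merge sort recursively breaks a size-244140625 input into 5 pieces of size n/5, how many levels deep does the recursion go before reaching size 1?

For divide and conquer with division factor 5:

Problem sizes at each level:
Level 0: 244140625
Level 1: 48828125
Level 2: 9765625
Level 3: 1953125
Level 4: 390625
Level 5: 78125
Level 6: 15625
Level 7: 3125
Level 8: 625
Level 9: 125
Level 10: 25
Level 11: 5
Level 12: 1

The root is level 0 and the size-1 base case is level 12 (the tree spans levels 0 through 12, i.e. 13 levels counting the root), so the depth is the number of divisions: log_5(244140625) = 12

The recursion tree depth is log_5(244140625) = 12. At each level, the problem size is divided by 5, so it takes 12 divisions to reduce to a base case of size 1. The algorithm makes 5 recursive calls at each level.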